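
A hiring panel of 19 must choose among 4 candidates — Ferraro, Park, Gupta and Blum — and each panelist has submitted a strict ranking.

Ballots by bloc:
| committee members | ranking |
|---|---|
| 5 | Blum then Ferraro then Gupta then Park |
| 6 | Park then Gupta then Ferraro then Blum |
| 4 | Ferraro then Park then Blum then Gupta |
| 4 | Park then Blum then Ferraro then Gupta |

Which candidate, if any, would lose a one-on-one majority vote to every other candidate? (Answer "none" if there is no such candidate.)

Gupta

Pairwise majorities:
Ferraro vs Park: Park wins 10–9.
Ferraro–Gupta: Ferraro 13–6.
Ferraro vs Blum: 6+4 = 10 for Ferraro, 9 for Blum — Ferraro by 10–9.
Park vs Gupta: 6+4+4 = 14 for Park, 5 for Gupta — Park by 14–5.
Park–Blum: Park 14–5.
Gupta vs Blum: Blum, 13–6.
Only Gupta has no wins; Gupta is the Condorcet loser.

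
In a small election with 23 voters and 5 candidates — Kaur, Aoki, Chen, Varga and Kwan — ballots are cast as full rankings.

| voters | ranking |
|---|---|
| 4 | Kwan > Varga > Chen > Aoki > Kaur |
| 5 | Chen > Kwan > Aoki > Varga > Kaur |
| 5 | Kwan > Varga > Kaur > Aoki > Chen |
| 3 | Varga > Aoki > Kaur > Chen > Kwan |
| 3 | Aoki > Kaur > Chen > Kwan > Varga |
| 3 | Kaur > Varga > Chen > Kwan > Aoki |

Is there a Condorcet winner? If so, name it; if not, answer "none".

Head-to-head results (23 voters):
Kaur–Aoki: Aoki 15–8.
Kaur–Chen: Kaur 14–9.
Kaur–Varga: Varga 17–6.
Kaur vs Kwan: Kwan, 14–9.
Aoki vs Chen: 11 to 12, Chen.
Aoki vs Varga: 8 to 15, Varga.
Aoki–Kwan: Kwan 17–6.
Chen–Varga: Varga 15–8.
Chen vs Kwan: 14 to 9, Chen.
Varga–Kwan: Kwan 17–6.
Every candidate loses at least once (Kaur loses to Aoki; Aoki loses to Chen; Chen loses to Kaur; Varga loses to Kwan; Kwan loses to Chen). The majority relation contains the cycle Kaur > Chen > Aoki > Kaur, so there is no Condorcet winner.

none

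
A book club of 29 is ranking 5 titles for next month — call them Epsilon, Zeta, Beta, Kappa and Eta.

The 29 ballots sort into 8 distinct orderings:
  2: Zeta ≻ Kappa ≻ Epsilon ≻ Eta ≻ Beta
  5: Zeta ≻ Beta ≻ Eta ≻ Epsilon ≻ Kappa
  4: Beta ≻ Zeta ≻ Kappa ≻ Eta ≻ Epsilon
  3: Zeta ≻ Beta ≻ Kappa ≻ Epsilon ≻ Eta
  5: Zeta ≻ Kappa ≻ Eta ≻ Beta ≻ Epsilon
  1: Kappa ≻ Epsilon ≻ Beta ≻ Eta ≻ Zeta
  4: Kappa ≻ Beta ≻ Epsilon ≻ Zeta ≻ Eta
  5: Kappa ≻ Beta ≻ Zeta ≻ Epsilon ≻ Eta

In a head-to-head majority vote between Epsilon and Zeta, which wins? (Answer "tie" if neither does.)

Ballots ranking Epsilon above Zeta: 1 + 4 = 5.
Ballots ranking Zeta above Epsilon: 29 − 5 = 24.
Zeta wins the head-to-head 24–5.

Zeta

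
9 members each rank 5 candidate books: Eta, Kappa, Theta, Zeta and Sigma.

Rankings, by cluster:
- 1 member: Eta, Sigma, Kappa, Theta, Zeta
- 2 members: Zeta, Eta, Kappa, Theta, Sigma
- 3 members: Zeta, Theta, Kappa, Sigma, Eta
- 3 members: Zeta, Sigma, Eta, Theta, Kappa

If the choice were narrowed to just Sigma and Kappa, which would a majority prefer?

Kappa

Ballots ranking Sigma above Kappa: 1 + 3 = 4.
Ballots ranking Kappa above Sigma: 9 − 4 = 5.
Kappa wins the head-to-head 5–4.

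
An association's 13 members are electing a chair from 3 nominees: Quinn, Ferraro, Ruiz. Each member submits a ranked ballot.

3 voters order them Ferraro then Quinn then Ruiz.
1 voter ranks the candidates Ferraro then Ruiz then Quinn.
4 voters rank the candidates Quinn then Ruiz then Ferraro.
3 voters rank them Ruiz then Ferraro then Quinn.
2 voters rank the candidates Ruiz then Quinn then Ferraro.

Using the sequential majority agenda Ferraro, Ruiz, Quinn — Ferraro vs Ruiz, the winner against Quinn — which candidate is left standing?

Quinn

Round 1: Ferraro vs Ruiz — 4–9, Ruiz advances.
Round 2: Ruiz vs Quinn — 6–7, Quinn advances.
The agenda winner is Quinn.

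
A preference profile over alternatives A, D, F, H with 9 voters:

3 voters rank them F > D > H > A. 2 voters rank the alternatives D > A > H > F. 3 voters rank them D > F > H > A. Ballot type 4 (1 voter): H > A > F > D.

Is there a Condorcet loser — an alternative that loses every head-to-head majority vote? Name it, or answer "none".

Pairwise majorities:
A vs D: 1 for A, 8 for D — D by 8–1.
A vs F: F, 6–3.
A–H: H 7–2.
D vs F: D wins 5–4.
D–H: D 8–1.
F vs H: F preferred on 3+3 = 6 ballots; F wins 6–3.
A is beaten in every head-to-head and is the Condorcet loser.

A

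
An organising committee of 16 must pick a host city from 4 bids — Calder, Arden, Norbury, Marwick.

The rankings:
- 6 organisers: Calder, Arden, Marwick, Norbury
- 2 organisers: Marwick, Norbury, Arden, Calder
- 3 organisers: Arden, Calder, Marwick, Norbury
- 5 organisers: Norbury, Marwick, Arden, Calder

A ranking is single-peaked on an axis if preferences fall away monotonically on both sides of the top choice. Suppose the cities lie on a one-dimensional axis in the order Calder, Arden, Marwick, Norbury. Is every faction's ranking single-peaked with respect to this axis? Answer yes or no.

yes

Axis positions: Calder=1, Arden=2, Marwick=3, Norbury=4.
Faction 1 (peak Calder at position 1): ranking walks positions 1-2-3-4, expanding outward from the peak — single-peaked.
Faction 2 (peak Marwick at position 3): ranking walks positions 3-4-2-1, expanding outward from the peak — single-peaked.
Faction 3 (peak Arden at position 2): ranking walks positions 2-1-3-4, expanding outward from the peak — single-peaked.
Faction 4 (peak Norbury at position 4): ranking walks positions 4-3-2-1, expanding outward from the peak — single-peaked.
Every ranking is single-peaked on this axis.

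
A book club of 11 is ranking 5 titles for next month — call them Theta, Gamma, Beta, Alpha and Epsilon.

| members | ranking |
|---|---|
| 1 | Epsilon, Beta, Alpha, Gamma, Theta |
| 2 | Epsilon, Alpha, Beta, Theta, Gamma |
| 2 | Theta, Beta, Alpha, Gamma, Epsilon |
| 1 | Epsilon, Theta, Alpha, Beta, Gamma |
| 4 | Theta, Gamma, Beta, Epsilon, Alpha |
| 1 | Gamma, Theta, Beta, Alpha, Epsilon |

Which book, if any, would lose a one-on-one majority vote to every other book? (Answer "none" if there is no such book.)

none

Pairwise majorities:
Theta–Gamma: Theta 9–2.
Theta vs Beta: 2+1+4+1 = 8 for Theta, 3 for Beta — Theta by 8–3.
Theta vs Alpha: Theta preferred on 2+1+4+1 = 8 ballots; Theta wins 8–3.
Theta vs Epsilon: 7 to 4, Theta.
Gamma vs Beta: Beta wins 6–5.
Gamma–Alpha: Alpha 6–5.
Gamma vs Epsilon: 2+4+1 = 7 for Gamma, 4 for Epsilon — Gamma by 7–4.
Beta–Alpha: Beta 8–3.
Beta vs Epsilon: Beta, 7–4.
Alpha vs Epsilon: Alpha preferred on 2+1 = 3 ballots; Epsilon wins 8–3.
Every book wins at least one matchup (Theta beats Gamma; Gamma beats Epsilon; Beta beats Gamma; Alpha beats Gamma; Epsilon beats Alpha), so there is no Condorcet loser.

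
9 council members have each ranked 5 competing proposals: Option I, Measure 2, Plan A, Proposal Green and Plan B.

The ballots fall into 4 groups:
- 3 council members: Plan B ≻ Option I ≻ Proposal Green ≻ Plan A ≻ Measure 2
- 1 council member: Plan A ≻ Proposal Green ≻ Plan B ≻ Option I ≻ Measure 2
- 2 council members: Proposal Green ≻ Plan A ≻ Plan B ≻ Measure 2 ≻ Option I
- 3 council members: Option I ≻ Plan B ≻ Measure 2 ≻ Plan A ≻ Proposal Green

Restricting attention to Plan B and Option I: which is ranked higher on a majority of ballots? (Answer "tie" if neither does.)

Ballots ranking Plan B above Option I: 3 + 1 + 2 = 6.
Ballots ranking Option I above Plan B: 9 − 6 = 3.
Plan B wins the head-to-head 6–3.

Plan B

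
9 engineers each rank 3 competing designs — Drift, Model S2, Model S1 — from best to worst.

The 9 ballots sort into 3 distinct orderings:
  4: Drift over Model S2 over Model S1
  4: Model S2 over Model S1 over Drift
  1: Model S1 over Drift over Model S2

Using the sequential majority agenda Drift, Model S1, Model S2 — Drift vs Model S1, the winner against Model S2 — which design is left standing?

Round 1: Drift vs Model S1 — 4–5, Model S1 advances.
Round 2: Model S1 vs Model S2 — 1–8, Model S2 advances.
Model S2 survives the agenda.

Model S2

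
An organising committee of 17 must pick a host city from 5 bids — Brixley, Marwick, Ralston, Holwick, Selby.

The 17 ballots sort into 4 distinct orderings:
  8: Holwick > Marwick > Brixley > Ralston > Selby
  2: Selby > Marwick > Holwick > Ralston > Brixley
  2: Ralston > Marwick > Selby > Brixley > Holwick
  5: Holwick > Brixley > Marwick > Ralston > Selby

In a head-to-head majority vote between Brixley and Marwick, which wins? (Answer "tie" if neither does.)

Marwick

Ballots ranking Brixley above Marwick: 5.
Ballots ranking Marwick above Brixley: 17 − 5 = 12.
Marwick wins the head-to-head 12–5.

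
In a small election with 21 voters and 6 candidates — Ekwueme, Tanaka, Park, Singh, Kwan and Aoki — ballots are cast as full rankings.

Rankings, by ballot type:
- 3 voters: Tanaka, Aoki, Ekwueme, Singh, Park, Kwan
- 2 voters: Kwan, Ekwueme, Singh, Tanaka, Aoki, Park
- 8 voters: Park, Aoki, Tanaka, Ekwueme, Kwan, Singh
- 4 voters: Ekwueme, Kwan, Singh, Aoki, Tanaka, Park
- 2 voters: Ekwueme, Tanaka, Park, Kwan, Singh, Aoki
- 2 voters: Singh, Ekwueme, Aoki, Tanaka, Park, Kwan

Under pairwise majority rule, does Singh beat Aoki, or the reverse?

Ballots ranking Singh above Aoki: 2 + 4 + 2 + 2 = 10.
Ballots ranking Aoki above Singh: 21 − 10 = 11.
Aoki wins the head-to-head 11–10.

Aoki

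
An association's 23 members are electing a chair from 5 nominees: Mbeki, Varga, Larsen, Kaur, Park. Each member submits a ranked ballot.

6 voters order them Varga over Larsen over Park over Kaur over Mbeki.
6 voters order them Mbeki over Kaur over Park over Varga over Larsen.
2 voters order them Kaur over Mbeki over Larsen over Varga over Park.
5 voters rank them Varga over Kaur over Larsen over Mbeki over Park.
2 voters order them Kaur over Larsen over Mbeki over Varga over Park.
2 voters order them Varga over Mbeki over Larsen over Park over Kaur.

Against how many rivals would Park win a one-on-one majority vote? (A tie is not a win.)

0

Park against each rival (23 voters):
Park vs Mbeki: 6 to 17, Mbeki.
Park–Varga: Varga 17–6.
Park vs Larsen: 6 for Park, 17 for Larsen — Larsen by 17–6.
Park vs Kaur: Park is ranked higher on 6+2 = 8 ballots, Kaur on 15. Kaur wins 15–8.
Park beats no one; loses to Mbeki, Varga, Larsen, Kaur — 0 pairwise wins.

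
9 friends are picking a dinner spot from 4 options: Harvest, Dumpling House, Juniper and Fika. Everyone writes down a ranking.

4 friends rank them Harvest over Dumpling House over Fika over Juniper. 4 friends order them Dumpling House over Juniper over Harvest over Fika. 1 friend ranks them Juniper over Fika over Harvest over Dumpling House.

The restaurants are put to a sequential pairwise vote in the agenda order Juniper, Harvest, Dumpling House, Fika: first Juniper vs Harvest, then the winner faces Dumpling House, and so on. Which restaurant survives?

Dumpling House

Round 1: Juniper vs Harvest — 5–4, Juniper advances.
Round 2: Juniper vs Dumpling House — 1–8, Dumpling House advances.
Round 3: Dumpling House vs Fika — 8–1, Dumpling House advances.
Dumpling House survives the agenda.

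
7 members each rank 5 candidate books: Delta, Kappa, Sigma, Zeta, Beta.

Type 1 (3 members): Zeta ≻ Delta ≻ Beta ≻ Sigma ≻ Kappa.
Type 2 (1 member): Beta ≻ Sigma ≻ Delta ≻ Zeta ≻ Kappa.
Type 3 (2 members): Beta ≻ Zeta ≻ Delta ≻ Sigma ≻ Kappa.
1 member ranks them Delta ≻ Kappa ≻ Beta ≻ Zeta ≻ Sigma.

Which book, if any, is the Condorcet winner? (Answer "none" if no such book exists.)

none

Head-to-head results (7 members):
Delta vs Kappa: Delta is ranked higher on 3+1+2+1 = 7 ballots, Kappa on 0. Delta wins 7–0.
Delta vs Sigma: 6 to 1, Delta.
Delta vs Zeta: Delta preferred on 1+1 = 2 ballots; Zeta wins 5–2.
Delta vs Beta: Delta is ranked higher on 3+1 = 4 ballots, Beta on 3. Delta wins 4–3.
Kappa vs Sigma: 1 to 6, Sigma.
Kappa vs Zeta: 1 for Kappa, 6 for Zeta — Zeta by 6–1.
Kappa vs Beta: 1 to 6, Beta.
Sigma vs Zeta: Sigma preferred on 1 ballot; Zeta wins 6–1.
Sigma vs Beta: Sigma is ranked higher on 0 ballots, Beta on 7. Beta wins 7–0.
Zeta vs Beta: 3 for Zeta, 4 for Beta — Beta by 4–3.
Each book drops at least one matchup (Delta loses to Zeta; Kappa loses to Delta; Sigma loses to Delta; Zeta loses to Beta; Beta loses to Delta); the cycle Delta > Beta > Zeta > Delta rules out a Condorcet winner.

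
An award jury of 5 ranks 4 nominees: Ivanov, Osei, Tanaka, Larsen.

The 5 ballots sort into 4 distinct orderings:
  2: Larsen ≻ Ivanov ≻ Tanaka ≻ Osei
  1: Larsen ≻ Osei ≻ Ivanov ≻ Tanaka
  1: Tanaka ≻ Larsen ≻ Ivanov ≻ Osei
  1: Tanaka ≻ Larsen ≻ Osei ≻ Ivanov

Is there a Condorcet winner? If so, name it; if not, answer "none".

Larsen

Check each pair by majority over 5 ballots:
Ivanov vs Osei: Ivanov preferred on 2+1 = 3 ballots; Ivanov wins 3–2.
Ivanov vs Tanaka: 3 to 2, Ivanov.
Ivanov vs Larsen: Ivanov preferred on 0 ballots; Larsen wins 5–0.
Osei vs Tanaka: Osei is ranked higher on 1 ballot, Tanaka on 4. Tanaka wins 4–1.
Osei vs Larsen: Osei preferred on 0 ballots; Larsen wins 5–0.
Tanaka vs Larsen: Tanaka is ranked higher on 1+1 = 2 ballots, Larsen on 3. Larsen wins 3–2.
Larsen wins every pairwise contest, so Larsen is the Condorcet winner.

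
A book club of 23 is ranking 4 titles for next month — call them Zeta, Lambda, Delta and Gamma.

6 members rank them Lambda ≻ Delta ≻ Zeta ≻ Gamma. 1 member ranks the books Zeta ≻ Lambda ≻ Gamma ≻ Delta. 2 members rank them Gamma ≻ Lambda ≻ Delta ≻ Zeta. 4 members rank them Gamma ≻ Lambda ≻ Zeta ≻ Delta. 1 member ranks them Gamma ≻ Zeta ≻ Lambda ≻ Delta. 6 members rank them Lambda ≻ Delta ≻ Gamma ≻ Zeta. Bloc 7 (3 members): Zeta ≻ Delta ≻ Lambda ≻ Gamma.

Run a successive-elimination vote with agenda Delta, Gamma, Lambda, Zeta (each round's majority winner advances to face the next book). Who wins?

Round 1: Delta vs Gamma — 15–8, Delta advances.
Round 2: Delta vs Lambda — 3–20, Lambda advances.
Round 3: Lambda vs Zeta — 18–5, Lambda advances.
Lambda survives the agenda.

Lambda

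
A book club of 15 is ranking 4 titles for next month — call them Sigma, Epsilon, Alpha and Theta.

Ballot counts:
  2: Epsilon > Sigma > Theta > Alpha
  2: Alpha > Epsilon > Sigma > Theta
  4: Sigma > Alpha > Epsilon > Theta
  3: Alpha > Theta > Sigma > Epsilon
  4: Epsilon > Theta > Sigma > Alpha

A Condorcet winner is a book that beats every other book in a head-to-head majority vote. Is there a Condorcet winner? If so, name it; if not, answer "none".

none

Check each pair by majority over 15 ballots:
Sigma vs Epsilon: 4+3 = 7 for Sigma, 8 for Epsilon — Epsilon by 8–7.
Sigma vs Alpha: Sigma is ranked higher on 2+4+4 = 10 ballots, Alpha on 5. Sigma wins 10–5.
Sigma vs Theta: 2+2+4 = 8 for Sigma, 7 for Theta — Sigma by 8–7.
Epsilon vs Alpha: Epsilon is ranked higher on 2+4 = 6 ballots, Alpha on 9. Alpha wins 9–6.
Epsilon vs Theta: Epsilon is ranked higher on 2+2+4+4 = 12 ballots, Theta on 3. Epsilon wins 12–3.
Alpha vs Theta: 9 to 6, Alpha.
Every book loses at least once (Sigma loses to Epsilon; Epsilon loses to Alpha; Alpha loses to Sigma; Theta loses to Sigma). The majority relation contains the cycle Sigma beats Alpha beats Epsilon beats Sigma, so there is no Condorcet winner.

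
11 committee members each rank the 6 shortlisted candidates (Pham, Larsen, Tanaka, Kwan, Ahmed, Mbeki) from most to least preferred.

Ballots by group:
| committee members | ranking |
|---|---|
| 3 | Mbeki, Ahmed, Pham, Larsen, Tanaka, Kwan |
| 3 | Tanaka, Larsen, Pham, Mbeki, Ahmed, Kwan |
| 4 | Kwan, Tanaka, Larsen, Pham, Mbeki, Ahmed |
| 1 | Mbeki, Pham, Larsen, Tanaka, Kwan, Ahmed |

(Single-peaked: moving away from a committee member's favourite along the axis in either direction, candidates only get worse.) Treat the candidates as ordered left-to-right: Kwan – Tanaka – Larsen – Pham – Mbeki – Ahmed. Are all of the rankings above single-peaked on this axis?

yes

Axis positions: Kwan=1, Tanaka=2, Larsen=3, Pham=4, Mbeki=5, Ahmed=6.
Group 1 (peak Mbeki at position 5): ranking walks positions 5-6-4-3-2-1, expanding outward from the peak — single-peaked.
Group 2 (peak Tanaka at position 2): ranking walks positions 2-3-4-5-6-1, expanding outward from the peak — single-peaked.
Group 3 (peak Kwan at position 1): ranking walks positions 1-2-3-4-5-6, expanding outward from the peak — single-peaked.
Group 4 (peak Mbeki at position 5): ranking walks positions 5-4-3-2-1-6, expanding outward from the peak — single-peaked.
Every ranking is single-peaked on this axis.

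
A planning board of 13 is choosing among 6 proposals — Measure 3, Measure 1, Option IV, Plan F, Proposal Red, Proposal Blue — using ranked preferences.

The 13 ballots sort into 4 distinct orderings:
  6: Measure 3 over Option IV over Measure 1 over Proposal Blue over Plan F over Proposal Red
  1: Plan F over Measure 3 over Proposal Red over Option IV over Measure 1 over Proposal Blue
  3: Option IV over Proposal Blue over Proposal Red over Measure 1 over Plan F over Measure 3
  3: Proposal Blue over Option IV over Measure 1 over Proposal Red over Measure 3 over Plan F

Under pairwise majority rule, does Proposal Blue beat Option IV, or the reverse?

Ballots ranking Proposal Blue above Option IV: 3.
Ballots ranking Option IV above Proposal Blue: 13 − 3 = 10.
Option IV wins the head-to-head 10–3.

Option IV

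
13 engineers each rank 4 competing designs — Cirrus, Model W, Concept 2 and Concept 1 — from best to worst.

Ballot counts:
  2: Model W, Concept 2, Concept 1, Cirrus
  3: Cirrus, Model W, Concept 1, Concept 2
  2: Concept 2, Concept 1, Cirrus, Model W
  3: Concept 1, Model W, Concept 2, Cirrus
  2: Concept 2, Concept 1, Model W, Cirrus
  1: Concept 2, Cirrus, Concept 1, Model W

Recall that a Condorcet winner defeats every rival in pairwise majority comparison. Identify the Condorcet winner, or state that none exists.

Check each pair by majority over 13 ballots:
Cirrus vs Model W: 3+2+1 = 6 for Cirrus, 7 for Model W — Model W by 7–6.
Cirrus vs Concept 2: 3 for Cirrus, 10 for Concept 2 — Concept 2 by 10–3.
Cirrus vs Concept 1: 4 to 9, Concept 1.
Model W vs Concept 2: Model W is ranked higher on 2+3+3 = 8 ballots, Concept 2 on 5. Model W wins 8–5.
Model W vs Concept 1: 5 to 8, Concept 1.
Concept 2 vs Concept 1: Concept 2 preferred on 2+2+2+1 = 7 ballots; Concept 2 wins 7–6.
No design is unbeaten: Cirrus loses to Model W; Model W loses to Concept 1; Concept 2 loses to Model W; Concept 1 loses to Concept 2. In particular Model W > Concept 2 > Concept 1 > Model W is a majority cycle — no Condorcet winner exists.

none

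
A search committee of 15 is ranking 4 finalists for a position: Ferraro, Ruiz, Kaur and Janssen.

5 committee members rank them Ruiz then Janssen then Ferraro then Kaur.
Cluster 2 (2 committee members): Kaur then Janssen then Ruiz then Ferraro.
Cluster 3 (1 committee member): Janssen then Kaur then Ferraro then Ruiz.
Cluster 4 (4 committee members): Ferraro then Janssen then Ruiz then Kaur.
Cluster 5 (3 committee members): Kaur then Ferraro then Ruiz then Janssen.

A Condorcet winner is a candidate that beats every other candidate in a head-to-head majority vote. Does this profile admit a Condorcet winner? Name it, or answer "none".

Pairwise majorities:
Ferraro vs Ruiz: Ferraro preferred on 1+4+3 = 8 ballots; Ferraro wins 8–7.
Ferraro vs Kaur: Ferraro preferred on 5+4 = 9 ballots; Ferraro wins 9–6.
Ferraro vs Janssen: 4+3 = 7 for Ferraro, 8 for Janssen — Janssen by 8–7.
Ruiz vs Kaur: Ruiz preferred on 5+4 = 9 ballots; Ruiz wins 9–6.
Ruiz vs Janssen: 5+3 = 8 for Ruiz, 7 for Janssen — Ruiz by 8–7.
Kaur vs Janssen: 5 to 10, Janssen.
No candidate is unbeaten: Ferraro loses to Janssen; Ruiz loses to Ferraro; Kaur loses to Ferraro; Janssen loses to Ruiz. In particular Ferraro → Ruiz → Janssen → Ferraro is a majority cycle — no Condorcet winner exists.

none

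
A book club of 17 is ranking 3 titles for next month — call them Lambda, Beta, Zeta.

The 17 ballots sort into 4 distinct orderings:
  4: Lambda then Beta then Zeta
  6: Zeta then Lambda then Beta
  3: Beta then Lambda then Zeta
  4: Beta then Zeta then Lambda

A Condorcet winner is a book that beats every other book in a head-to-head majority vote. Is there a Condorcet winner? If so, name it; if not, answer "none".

none

Pairwise majorities:
Lambda vs Beta: Lambda is ranked higher on 4+6 = 10 ballots, Beta on 7. Lambda wins 10–7.
Lambda vs Zeta: 7 to 10, Zeta.
Beta vs Zeta: Beta is ranked higher on 4+3+4 = 11 ballots, Zeta on 6. Beta wins 11–6.
No book is unbeaten: Lambda loses to Zeta; Beta loses to Lambda; Zeta loses to Beta. In particular Lambda > Beta > Zeta > Lambda is a majority cycle — no Condorcet winner exists.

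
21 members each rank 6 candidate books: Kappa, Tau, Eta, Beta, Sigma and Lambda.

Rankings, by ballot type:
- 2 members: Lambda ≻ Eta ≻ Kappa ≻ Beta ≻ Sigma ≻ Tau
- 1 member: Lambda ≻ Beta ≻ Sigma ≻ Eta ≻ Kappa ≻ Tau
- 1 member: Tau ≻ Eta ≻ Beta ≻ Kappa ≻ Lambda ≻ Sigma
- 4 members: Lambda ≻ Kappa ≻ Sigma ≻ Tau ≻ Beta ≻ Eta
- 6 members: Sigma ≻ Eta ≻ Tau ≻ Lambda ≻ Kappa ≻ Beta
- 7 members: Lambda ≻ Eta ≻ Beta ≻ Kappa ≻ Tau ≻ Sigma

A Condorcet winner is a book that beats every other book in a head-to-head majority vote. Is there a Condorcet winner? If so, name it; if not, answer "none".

Lambda

Check each pair by majority over 21 ballots:
Kappa vs Tau: Kappa, 14–7.
Kappa vs Eta: Eta, 17–4.
Kappa vs Beta: Kappa, 12–9.
Kappa–Sigma: Kappa 14–7.
Kappa–Lambda: Lambda 20–1.
Tau–Eta: Eta 16–5.
Tau vs Beta: Tau, 11–10.
Tau–Sigma: Sigma 13–8.
Tau vs Lambda: Lambda wins 14–7.
Eta vs Beta: Eta wins 16–5.
Eta vs Sigma: Sigma wins 11–10.
Eta–Lambda: Lambda 14–7.
Beta vs Sigma: Beta, 11–10.
Beta vs Lambda: Lambda wins 20–1.
Sigma–Lambda: Lambda 15–6.
Lambda beats each of Kappa, Tau, Eta, Beta, Sigma — Lambda is the Condorcet winner.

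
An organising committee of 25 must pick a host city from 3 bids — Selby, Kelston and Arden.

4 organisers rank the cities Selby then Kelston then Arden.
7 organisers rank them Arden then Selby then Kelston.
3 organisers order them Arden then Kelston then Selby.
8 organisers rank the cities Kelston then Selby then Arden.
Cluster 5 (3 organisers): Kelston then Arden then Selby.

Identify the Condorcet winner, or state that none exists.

Kelston

Head-to-head results (25 organisers):
Selby vs Kelston: 11 to 14, Kelston.
Selby vs Arden: 4+8 = 12 for Selby, 13 for Arden — Arden by 13–12.
Kelston vs Arden: 15 to 10, Kelston.
Kelston wins every pairwise contest, so Kelston is the Condorcet winner.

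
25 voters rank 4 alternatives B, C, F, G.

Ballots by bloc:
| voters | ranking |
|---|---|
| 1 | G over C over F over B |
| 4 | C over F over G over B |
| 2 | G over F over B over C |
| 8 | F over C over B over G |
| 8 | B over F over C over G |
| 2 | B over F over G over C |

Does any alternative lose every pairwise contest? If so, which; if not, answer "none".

Head-to-head results (25 voters):
B vs C: 12 to 13, C.
B vs F: 8+2 = 10 for B, 15 for F — F by 15–10.
B vs G: B, 18–7.
C vs F: C is ranked higher on 1+4 = 5 ballots, F on 20. F wins 20–5.
C vs G: C, 20–5.
F–G: F 22–3.
G loses to every other alternative — it is the Condorcet loser.

G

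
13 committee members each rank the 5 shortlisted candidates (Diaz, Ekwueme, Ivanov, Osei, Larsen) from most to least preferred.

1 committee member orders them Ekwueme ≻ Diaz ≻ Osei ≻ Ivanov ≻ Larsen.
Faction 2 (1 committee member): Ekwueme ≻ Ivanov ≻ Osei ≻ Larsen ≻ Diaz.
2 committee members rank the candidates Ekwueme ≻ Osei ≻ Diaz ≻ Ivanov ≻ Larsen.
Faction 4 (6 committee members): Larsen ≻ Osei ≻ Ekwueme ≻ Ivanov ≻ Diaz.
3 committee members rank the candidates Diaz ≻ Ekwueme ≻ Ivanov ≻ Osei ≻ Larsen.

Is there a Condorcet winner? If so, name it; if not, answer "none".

Ekwueme

Pairwise majorities:
Diaz vs Ekwueme: 3 for Diaz, 10 for Ekwueme — Ekwueme by 10–3.
Diaz vs Ivanov: Ivanov, 7–6.
Diaz vs Osei: 1+3 = 4 for Diaz, 9 for Osei — Osei by 9–4.
Diaz vs Larsen: 6 to 7, Larsen.
Ekwueme vs Ivanov: 1+1+2+6+3 = 13 for Ekwueme, 0 for Ivanov — Ekwueme by 13–0.
Ekwueme–Osei: Ekwueme 7–6.
Ekwueme vs Larsen: 7 to 6, Ekwueme.
Ivanov vs Osei: Osei, 9–4.
Ivanov vs Larsen: Ivanov preferred on 1+1+2+3 = 7 ballots; Ivanov wins 7–6.
Osei vs Larsen: Osei, 7–6.
Ekwueme wins every pairwise contest, so Ekwueme is the Condorcet winner.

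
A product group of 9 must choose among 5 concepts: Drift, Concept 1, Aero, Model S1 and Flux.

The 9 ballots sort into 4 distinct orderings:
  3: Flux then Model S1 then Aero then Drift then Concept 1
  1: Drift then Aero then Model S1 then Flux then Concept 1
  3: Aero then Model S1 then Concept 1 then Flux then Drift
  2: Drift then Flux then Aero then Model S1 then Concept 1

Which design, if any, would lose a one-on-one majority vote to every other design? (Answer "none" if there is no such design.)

Pairwise majorities:
Drift vs Concept 1: 6 to 3, Drift.
Drift–Aero: Aero 6–3.
Drift vs Model S1: Model S1, 6–3.
Drift vs Flux: Flux wins 6–3.
Concept 1 vs Aero: Concept 1 is ranked higher on 0 ballots, Aero on 9. Aero wins 9–0.
Concept 1 vs Model S1: 0 for Concept 1, 9 for Model S1 — Model S1 by 9–0.
Concept 1 vs Flux: 3 for Concept 1, 6 for Flux — Flux by 6–3.
Aero vs Model S1: Aero preferred on 1+3+2 = 6 ballots; Aero wins 6–3.
Aero vs Flux: Aero preferred on 1+3 = 4 ballots; Flux wins 5–4.
Model S1 vs Flux: Model S1 is ranked higher on 1+3 = 4 ballots, Flux on 5. Flux wins 5–4.
Only Concept 1 has no wins; Concept 1 is the Condorcet loser.

Concept 1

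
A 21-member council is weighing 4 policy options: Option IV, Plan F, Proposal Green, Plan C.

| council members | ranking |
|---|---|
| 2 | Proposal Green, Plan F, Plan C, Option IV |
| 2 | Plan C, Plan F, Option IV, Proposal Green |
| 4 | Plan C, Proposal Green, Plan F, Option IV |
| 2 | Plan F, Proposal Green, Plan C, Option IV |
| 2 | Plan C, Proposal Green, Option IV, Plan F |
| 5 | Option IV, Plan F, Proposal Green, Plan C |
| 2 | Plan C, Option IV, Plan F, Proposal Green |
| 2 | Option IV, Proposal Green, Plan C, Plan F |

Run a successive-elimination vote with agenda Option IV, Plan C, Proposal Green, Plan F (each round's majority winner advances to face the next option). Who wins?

Plan F

Round 1: Option IV vs Plan C — 7–14, Plan C advances.
Round 2: Plan C vs Proposal Green — 10–11, Proposal Green advances.
Round 3: Proposal Green vs Plan F — 10–11, Plan F advances.
The agenda winner is Plan F.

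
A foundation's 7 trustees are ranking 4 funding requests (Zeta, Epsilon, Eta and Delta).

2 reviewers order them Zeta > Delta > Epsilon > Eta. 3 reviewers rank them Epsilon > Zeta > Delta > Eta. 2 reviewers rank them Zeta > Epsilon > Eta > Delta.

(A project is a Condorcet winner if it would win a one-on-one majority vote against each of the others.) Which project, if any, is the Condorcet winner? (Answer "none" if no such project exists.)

Zeta

Check each pair by majority over 7 ballots:
Zeta vs Epsilon: 4 to 3, Zeta.
Zeta vs Eta: Zeta preferred on 2+3+2 = 7 ballots; Zeta wins 7–0.
Zeta vs Delta: Zeta preferred on 2+3+2 = 7 ballots; Zeta wins 7–0.
Epsilon vs Eta: Epsilon is ranked higher on 2+3+2 = 7 ballots, Eta on 0. Epsilon wins 7–0.
Epsilon vs Delta: 5 to 2, Epsilon.
Eta vs Delta: Eta is ranked higher on 2 ballots, Delta on 5. Delta wins 5–2.
Zeta beats each of Epsilon, Eta, Delta — Zeta is the Condorcet winner.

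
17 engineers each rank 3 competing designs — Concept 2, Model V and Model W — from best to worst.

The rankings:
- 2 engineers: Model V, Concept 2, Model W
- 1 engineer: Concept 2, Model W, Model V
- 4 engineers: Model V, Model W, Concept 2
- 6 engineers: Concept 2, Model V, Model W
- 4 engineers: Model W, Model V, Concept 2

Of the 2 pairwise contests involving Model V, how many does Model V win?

Model V against each rival (17 engineers):
Model V vs Concept 2: Model V preferred on 2+4+4 = 10 ballots; Model V wins 10–7.
Model V vs Model W: Model V is ranked higher on 2+4+6 = 12 ballots, Model W on 5. Model V wins 12–5.
Model V beats Concept 2, Model W — 2 pairwise wins.

2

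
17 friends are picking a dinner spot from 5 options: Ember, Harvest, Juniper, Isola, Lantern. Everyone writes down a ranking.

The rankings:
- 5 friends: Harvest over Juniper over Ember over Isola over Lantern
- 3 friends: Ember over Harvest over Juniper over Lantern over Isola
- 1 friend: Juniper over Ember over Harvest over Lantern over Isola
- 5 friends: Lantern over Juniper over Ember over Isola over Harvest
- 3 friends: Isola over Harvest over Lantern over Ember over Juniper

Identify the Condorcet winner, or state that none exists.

none

Pairwise majorities:
Ember vs Harvest: Ember, 9–8.
Ember vs Juniper: Ember is ranked higher on 3+3 = 6 ballots, Juniper on 11. Juniper wins 11–6.
Ember vs Isola: Ember preferred on 5+3+1+5 = 14 ballots; Ember wins 14–3.
Ember–Lantern: Ember 9–8.
Harvest–Juniper: Harvest 11–6.
Harvest vs Isola: Harvest preferred on 5+3+1 = 9 ballots; Harvest wins 9–8.
Harvest–Lantern: Harvest 12–5.
Juniper vs Isola: Juniper, 14–3.
Juniper vs Lantern: 9 to 8, Juniper.
Isola–Lantern: Lantern 9–8.
Every restaurant loses at least once (Ember loses to Juniper; Harvest loses to Ember; Juniper loses to Harvest; Isola loses to Ember; Lantern loses to Ember). The majority relation contains the cycle Ember > Harvest > Juniper > Ember, so there is no Condorcet winner.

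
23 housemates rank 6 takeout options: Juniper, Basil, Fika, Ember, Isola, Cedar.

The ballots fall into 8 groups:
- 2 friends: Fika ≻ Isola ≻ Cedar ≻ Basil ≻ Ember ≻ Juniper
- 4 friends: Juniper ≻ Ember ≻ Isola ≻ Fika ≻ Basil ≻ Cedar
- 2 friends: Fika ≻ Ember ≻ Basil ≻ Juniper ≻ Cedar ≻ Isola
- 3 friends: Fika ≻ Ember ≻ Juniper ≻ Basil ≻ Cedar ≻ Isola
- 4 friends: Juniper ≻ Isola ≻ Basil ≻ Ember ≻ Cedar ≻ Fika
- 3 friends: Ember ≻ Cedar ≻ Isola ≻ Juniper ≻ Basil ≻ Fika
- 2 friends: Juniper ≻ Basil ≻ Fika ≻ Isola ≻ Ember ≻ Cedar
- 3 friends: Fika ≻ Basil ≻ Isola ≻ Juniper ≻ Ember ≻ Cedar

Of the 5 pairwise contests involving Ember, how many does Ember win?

3

Ember against each rival (23 friends):
Ember vs Juniper: Juniper, 13–10.
Ember vs Basil: Ember wins 12–11.
Ember–Fika: Fika 12–11.
Ember vs Isola: Ember is ranked higher on 4+2+3+3 = 12 ballots, Isola on 11. Ember wins 12–11.
Ember vs Cedar: Ember preferred on 21 ballots; Ember wins 21–2.
Ember beats Basil, Isola, Cedar; loses to Juniper, Fika — 3 pairwise wins.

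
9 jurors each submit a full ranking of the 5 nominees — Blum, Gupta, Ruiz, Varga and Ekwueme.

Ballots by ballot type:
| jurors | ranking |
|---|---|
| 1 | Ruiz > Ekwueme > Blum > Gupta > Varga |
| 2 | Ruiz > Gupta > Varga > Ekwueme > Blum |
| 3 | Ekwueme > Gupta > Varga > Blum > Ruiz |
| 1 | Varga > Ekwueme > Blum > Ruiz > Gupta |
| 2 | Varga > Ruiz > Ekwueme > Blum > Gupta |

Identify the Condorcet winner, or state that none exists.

Pairwise majorities:
Blum vs Gupta: 4 to 5, Gupta.
Blum vs Ruiz: Ruiz, 5–4.
Blum vs Varga: Blum is ranked higher on 1 ballot, Varga on 8. Varga wins 8–1.
Blum vs Ekwueme: Blum is ranked higher on 0 ballots, Ekwueme on 9. Ekwueme wins 9–0.
Gupta vs Ruiz: Ruiz wins 6–3.
Gupta vs Varga: Gupta preferred on 1+2+3 = 6 ballots; Gupta wins 6–3.
Gupta vs Ekwueme: 2 for Gupta, 7 for Ekwueme — Ekwueme by 7–2.
Ruiz vs Varga: Varga wins 6–3.
Ruiz vs Ekwueme: 5 to 4, Ruiz.
Varga vs Ekwueme: 2+1+2 = 5 for Varga, 4 for Ekwueme — Varga by 5–4.
No nominee is unbeaten: Blum loses to Gupta; Gupta loses to Ruiz; Ruiz loses to Varga; Varga loses to Gupta; Ekwueme loses to Ruiz. In particular Gupta > Varga > Ruiz > Gupta is a majority cycle — no Condorcet winner exists.

none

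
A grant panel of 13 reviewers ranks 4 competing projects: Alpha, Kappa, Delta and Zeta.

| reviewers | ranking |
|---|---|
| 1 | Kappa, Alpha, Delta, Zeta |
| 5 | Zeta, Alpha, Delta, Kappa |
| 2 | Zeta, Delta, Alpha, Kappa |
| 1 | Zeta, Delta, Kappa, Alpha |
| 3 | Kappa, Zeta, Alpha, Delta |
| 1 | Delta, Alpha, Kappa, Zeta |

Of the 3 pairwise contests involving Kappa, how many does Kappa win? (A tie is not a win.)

0

Kappa against each rival (13 reviewers):
Kappa vs Alpha: Alpha wins 8–5.
Kappa vs Delta: Kappa preferred on 1+3 = 4 ballots; Delta wins 9–4.
Kappa vs Zeta: Kappa is ranked higher on 1+3+1 = 5 ballots, Zeta on 8. Zeta wins 8–5.
Kappa beats no one; loses to Alpha, Delta, Zeta — 0 pairwise wins.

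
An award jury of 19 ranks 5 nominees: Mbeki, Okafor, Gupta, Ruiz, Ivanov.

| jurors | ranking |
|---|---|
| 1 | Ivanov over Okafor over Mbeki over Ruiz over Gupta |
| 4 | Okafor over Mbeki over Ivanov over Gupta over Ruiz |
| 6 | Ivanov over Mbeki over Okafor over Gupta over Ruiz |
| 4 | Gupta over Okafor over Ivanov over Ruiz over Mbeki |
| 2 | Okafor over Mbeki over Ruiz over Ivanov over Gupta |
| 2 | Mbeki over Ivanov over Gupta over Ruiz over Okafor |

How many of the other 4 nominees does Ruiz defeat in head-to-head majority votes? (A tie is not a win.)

Ruiz against each rival (19 jurors):
Ruiz vs Mbeki: Ruiz preferred on 4 ballots; Mbeki wins 15–4.
Ruiz vs Okafor: Ruiz is ranked higher on 2 ballots, Okafor on 17. Okafor wins 17–2.
Ruiz vs Gupta: 1+2 = 3 for Ruiz, 16 for Gupta — Gupta by 16–3.
Ruiz vs Ivanov: 2 to 17, Ivanov.
Ruiz beats no one; loses to Mbeki, Okafor, Gupta, Ivanov — 0 pairwise wins.

0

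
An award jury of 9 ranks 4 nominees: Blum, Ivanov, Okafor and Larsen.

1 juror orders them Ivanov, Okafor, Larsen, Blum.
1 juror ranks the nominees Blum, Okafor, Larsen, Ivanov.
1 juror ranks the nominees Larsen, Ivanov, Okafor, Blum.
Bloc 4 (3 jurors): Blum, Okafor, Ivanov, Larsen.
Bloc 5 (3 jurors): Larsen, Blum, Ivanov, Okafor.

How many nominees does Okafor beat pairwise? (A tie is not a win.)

Okafor against each rival (9 jurors):
Okafor vs Blum: Blum wins 7–2.
Okafor vs Ivanov: Okafor preferred on 1+3 = 4 ballots; Ivanov wins 5–4.
Okafor vs Larsen: Okafor, 5–4.
Okafor beats Larsen; loses to Blum, Ivanov — 1 pairwise win.

1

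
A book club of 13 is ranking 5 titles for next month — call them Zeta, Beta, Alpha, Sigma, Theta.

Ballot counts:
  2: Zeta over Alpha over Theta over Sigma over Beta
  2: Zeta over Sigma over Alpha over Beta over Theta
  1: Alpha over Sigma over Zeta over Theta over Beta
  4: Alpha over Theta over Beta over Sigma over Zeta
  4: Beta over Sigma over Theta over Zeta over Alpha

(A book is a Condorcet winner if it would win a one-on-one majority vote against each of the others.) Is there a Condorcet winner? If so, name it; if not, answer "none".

none

Check each pair by majority over 13 ballots:
Zeta–Beta: Beta 8–5.
Zeta–Alpha: Zeta 8–5.
Zeta vs Sigma: Sigma, 9–4.
Zeta vs Theta: Theta wins 8–5.
Beta vs Alpha: Alpha, 9–4.
Beta vs Sigma: Beta wins 8–5.
Beta vs Theta: Theta, 7–6.
Alpha–Sigma: Alpha 7–6.
Alpha–Theta: Alpha 9–4.
Sigma–Theta: Sigma 7–6.
Each book drops at least one matchup (Zeta loses to Beta; Beta loses to Alpha; Alpha loses to Zeta; Sigma loses to Beta; Theta loses to Alpha); the cycle Zeta beats Alpha beats Beta beats Zeta rules out a Condorcet winner.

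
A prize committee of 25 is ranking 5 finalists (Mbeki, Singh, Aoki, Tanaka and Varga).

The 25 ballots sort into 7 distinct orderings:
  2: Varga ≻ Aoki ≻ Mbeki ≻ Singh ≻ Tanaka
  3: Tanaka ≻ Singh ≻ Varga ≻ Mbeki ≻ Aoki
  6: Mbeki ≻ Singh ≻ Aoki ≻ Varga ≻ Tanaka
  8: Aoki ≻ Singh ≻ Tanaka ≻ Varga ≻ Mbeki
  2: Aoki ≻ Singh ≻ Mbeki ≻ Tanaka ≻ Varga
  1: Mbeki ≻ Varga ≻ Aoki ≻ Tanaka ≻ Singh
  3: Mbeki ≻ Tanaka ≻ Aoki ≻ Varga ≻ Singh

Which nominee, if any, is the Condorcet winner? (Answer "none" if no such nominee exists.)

Pairwise majorities:
Mbeki vs Singh: 12 to 13, Singh.
Mbeki vs Aoki: 3+6+1+3 = 13 for Mbeki, 12 for Aoki — Mbeki by 13–12.
Mbeki vs Tanaka: 2+6+2+1+3 = 14 for Mbeki, 11 for Tanaka — Mbeki by 14–11.
Mbeki vs Varga: 6+2+1+3 = 12 for Mbeki, 13 for Varga — Varga by 13–12.
Singh vs Aoki: 9 to 16, Aoki.
Singh vs Tanaka: Singh preferred on 2+6+8+2 = 18 ballots; Singh wins 18–7.
Singh vs Varga: 3+6+8+2 = 19 for Singh, 6 for Varga — Singh by 19–6.
Aoki vs Tanaka: Aoki preferred on 2+6+8+2+1 = 19 ballots; Aoki wins 19–6.
Aoki vs Varga: 6+8+2+3 = 19 for Aoki, 6 for Varga — Aoki by 19–6.
Tanaka vs Varga: 16 to 9, Tanaka.
Each nominee drops at least one matchup (Mbeki loses to Singh; Singh loses to Aoki; Aoki loses to Mbeki; Tanaka loses to Mbeki; Varga loses to Singh); the cycle Mbeki beats Aoki beats Singh beats Mbeki rules out a Condorcet winner.

none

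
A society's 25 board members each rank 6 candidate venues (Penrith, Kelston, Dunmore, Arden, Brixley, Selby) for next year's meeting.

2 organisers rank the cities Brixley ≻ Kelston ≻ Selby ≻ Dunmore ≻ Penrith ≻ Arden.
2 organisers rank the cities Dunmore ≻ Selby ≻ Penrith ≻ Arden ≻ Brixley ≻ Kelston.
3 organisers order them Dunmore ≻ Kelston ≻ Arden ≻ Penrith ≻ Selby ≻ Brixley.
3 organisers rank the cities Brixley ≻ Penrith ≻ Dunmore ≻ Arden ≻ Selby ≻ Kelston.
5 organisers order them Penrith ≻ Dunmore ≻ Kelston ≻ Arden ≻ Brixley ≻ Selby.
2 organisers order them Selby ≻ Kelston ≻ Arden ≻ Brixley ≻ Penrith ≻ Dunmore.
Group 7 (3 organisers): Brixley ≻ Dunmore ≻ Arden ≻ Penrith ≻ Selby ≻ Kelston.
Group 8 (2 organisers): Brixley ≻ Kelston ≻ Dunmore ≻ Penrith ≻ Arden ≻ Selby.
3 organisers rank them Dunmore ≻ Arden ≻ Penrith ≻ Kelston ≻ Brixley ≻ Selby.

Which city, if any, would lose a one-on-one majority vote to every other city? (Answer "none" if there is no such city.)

Selby

Head-to-head results (25 organisers):
Penrith vs Kelston: Penrith, 16–9.
Penrith vs Dunmore: Dunmore wins 15–10.
Penrith–Arden: Penrith 14–11.
Penrith vs Brixley: Penrith preferred on 2+3+5+3 = 13 ballots; Penrith wins 13–12.
Penrith vs Selby: 3+3+5+3+2+3 = 19 for Penrith, 6 for Selby — Penrith by 19–6.
Kelston vs Dunmore: Dunmore, 19–6.
Kelston–Arden: Kelston 14–11.
Kelston vs Brixley: Kelston is ranked higher on 3+5+2+3 = 13 ballots, Brixley on 12. Kelston wins 13–12.
Kelston vs Selby: 15 to 10, Kelston.
Dunmore–Arden: Dunmore 23–2.
Dunmore vs Brixley: Dunmore wins 13–12.
Dunmore vs Selby: 21 to 4, Dunmore.
Arden vs Brixley: Arden is ranked higher on 2+3+5+2+3 = 15 ballots, Brixley on 10. Arden wins 15–10.
Arden vs Selby: Arden preferred on 3+3+5+3+2+3 = 19 ballots; Arden wins 19–6.
Brixley vs Selby: Brixley, 18–7.
Only Selby has no wins; Selby is the Condorcet loser.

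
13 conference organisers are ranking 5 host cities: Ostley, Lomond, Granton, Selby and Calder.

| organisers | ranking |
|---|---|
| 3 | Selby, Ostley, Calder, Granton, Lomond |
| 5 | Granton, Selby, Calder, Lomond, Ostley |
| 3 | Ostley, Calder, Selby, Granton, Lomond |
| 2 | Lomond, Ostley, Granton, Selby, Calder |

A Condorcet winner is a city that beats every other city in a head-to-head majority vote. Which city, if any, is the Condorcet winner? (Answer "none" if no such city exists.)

Check each pair by majority over 13 ballots:
Ostley vs Lomond: Ostley is ranked higher on 3+3 = 6 ballots, Lomond on 7. Lomond wins 7–6.
Ostley vs Granton: 8 to 5, Ostley.
Ostley vs Selby: Ostley preferred on 3+2 = 5 ballots; Selby wins 8–5.
Ostley vs Calder: Ostley preferred on 3+3+2 = 8 ballots; Ostley wins 8–5.
Lomond vs Granton: Lomond preferred on 2 ballots; Granton wins 11–2.
Lomond vs Selby: 2 to 11, Selby.
Lomond vs Calder: Lomond is ranked higher on 2 ballots, Calder on 11. Calder wins 11–2.
Granton vs Selby: Granton is ranked higher on 5+2 = 7 ballots, Selby on 6. Granton wins 7–6.
Granton vs Calder: Granton is ranked higher on 5+2 = 7 ballots, Calder on 6. Granton wins 7–6.
Selby vs Calder: Selby preferred on 3+5+2 = 10 ballots; Selby wins 10–3.
Each city drops at least one matchup (Ostley loses to Lomond; Lomond loses to Granton; Granton loses to Ostley; Selby loses to Granton; Calder loses to Ostley); the cycle Ostley > Granton > Lomond > Ostley rules out a Condorcet winner.

none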